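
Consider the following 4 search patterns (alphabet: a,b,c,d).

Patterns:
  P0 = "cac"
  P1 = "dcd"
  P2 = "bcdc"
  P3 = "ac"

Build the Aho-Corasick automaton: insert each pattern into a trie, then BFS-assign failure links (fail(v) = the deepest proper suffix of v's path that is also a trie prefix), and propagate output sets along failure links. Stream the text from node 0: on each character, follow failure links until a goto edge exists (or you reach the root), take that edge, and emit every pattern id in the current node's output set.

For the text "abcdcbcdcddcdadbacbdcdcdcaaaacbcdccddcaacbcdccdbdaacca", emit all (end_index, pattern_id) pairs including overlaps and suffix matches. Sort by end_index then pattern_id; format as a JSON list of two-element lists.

Construct AC machine:
Trie nodes:
  n0 'ε': a→11 b→7 c→1 d→4
  n1 'c': a→2
  n2 'ca': c→3
  n3 'cac': ·  [P0 ends]
  n4 'd': c→5
  n5 'dc': d→6
  n6 'dcd': ·  [P1 ends]
  n7 'b': c→8
  n8 'bc': d→9
  n9 'bcd': c→10
  n10 'bcdc': ·  [P2 ends]
  n11 'a': c→12
  n12 'ac': ·  [P3 ends]

Failure links (BFS by depth):
  fail(1) 'c': from fail(0)=0 chase 'c': 0 ⇒ 0;  out=∅∪out(0)=∅
  fail(4) 'd': from fail(0)=0 chase 'd': 0 ⇒ 0;  out=∅∪out(0)=∅
  fail(7) 'b': from fail(0)=0 chase 'b': 0 ⇒ 0;  out=∅∪out(0)=∅
  fail(11) 'a': from fail(0)=0 chase 'a': 0 ⇒ 0;  out=∅∪out(0)=∅
  fail(2) 'ca': from fail(1)=0 chase 'a': 0 ⇒ 11;  out=∅∪out(11)=∅
  fail(5) 'dc': from fail(4)=0 chase 'c': 0 ⇒ 1;  out=∅∪out(1)=∅
  fail(8) 'bc': from fail(7)=0 chase 'c': 0 ⇒ 1;  out=∅∪out(1)=∅
  fail(12) 'ac': from fail(11)=0 chase 'c': 0 ⇒ 1;  out={3}∪out(1)={3}
  fail(3) 'cac': from fail(2)=11 chase 'c': 11 ⇒ 12;  out={0}∪out(12)={0,3}
  fail(6) 'dcd': from fail(5)=1 chase 'd': 1→0 ⇒ 4;  out={1}∪out(4)={1}
  fail(9) 'bcd': from fail(8)=1 chase 'd': 1→0 ⇒ 4;  out=∅∪out(4)=∅
  fail(10) 'bcdc': from fail(9)=4 chase 'c': 4 ⇒ 5;  out={2}∪out(5)={2}

Text stream:
[0] read 'a'  n0⇒n11
[1] read 'b'  n11⇒n7 (via fail)
[2] read 'c'  n7⇒n8
[3] read 'd'  n8⇒n9
[4] read 'c'  n9⇒n10  → match P2@[1:4]
[5] read 'b'  n10⇒n7 (via fail)
[6] read 'c'  n7⇒n8
[7] read 'd'  n8⇒n9
[8] read 'c'  n9⇒n10  → match P2@[5:8]
[9] read 'd'  n10⇒n6 (via fail)  → match P1@[7:9]
[10] read 'd'  n6⇒n4 (via fail)
[11] read 'c'  n4⇒n5
[12] read 'd'  n5⇒n6  → match P1@[10:12]
[13] read 'a'  n6⇒n11 (via fail)
[14] read 'd'  n11⇒n4 (via fail)
[15] read 'b'  n4⇒n7 (via fail)
[16] read 'a'  n7⇒n11 (via fail)
[17] read 'c'  n11⇒n12  → match P3@[16:17]
[18] read 'b'  n12⇒n7 (via fail)
[19] read 'd'  n7⇒n4 (via fail)
[20] read 'c'  n4⇒n5
[21] read 'd'  n5⇒n6  → match P1@[19:21]
[22] read 'c'  n6⇒n5 (via fail)
[23] read 'd'  n5⇒n6  → match P1@[21:23]
[24] read 'c'  n6⇒n5 (via fail)
[25] read 'a'  n5⇒n2 (via fail)
[26] read 'a'  n2⇒n11 (via fail)
[27] read 'a'  n11⇒n11 (via fail)
[28] read 'a'  n11⇒n11 (via fail)
[29] read 'c'  n11⇒n12  → match P3@[28:29]
[30] read 'b'  n12⇒n7 (via fail)
[31] read 'c'  n7⇒n8
[32] read 'd'  n8⇒n9
[33] read 'c'  n9⇒n10  → match P2@[30:33]
[34] read 'c'  n10⇒n1 (via fail)
[35] read 'd'  n1⇒n4 (via fail)
[36] read 'd'  n4⇒n4 (via fail)
[37] read 'c'  n4⇒n5
[38] read 'a'  n5⇒n2 (via fail)
[39] read 'a'  n2⇒n11 (via fail)
[40] read 'c'  n11⇒n12  → match P3@[39:40]
[41] read 'b'  n12⇒n7 (via fail)
[42] read 'c'  n7⇒n8
[43] read 'd'  n8⇒n9
[44] read 'c'  n9⇒n10  → match P2@[41:44]
[45] read 'c'  n10⇒n1 (via fail)
[46] read 'd'  n1⇒n4 (via fail)
[47] read 'b'  n4⇒n7 (via fail)
[48] read 'd'  n7⇒n4 (via fail)
[49] read 'a'  n4⇒n11 (via fail)
[50] read 'a'  n11⇒n11 (via fail)
[51] read 'c'  n11⇒n12  → match P3@[50:51]
[52] read 'c'  n12⇒n1 (via fail)
[53] read 'a'  n1⇒n2

Matches: [[4,2],[8,2],[9,1],[12,1],[17,3],[21,1],[23,1],[29,3],[33,2],[40,3],[44,2],[51,3]]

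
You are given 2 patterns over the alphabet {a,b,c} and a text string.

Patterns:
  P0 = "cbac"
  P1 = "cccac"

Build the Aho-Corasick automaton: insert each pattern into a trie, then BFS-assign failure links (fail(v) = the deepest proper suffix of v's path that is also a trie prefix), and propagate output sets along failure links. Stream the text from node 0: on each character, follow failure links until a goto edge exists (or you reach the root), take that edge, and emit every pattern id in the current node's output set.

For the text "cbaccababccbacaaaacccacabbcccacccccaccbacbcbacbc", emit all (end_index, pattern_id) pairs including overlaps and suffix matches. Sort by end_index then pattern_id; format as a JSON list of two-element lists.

Build automaton:
Trie (insert patterns):
  0='ε' goto c→1
  1='c' goto b→2 c→5
  2='cb' goto a→3
  3='cba' goto c→4
  4='cbac' goto ·  [P0 ends]
  5='cc' goto c→6
  6='ccc' goto a→7
  7='ccca' goto c→8
  8='cccac' goto ·  [P1 ends]

Failure links (BFS by depth):
  n1('c'): parent n0 fail=0; on 'c' 0 → fail=0;  out ∅∪∅=∅
  n2('cb'): parent n1 fail=0; on 'b' 0 → fail=0;  out ∅∪∅=∅
  n5('cc'): parent n1 fail=0; on 'c' 0 → fail=1;  out ∅∪∅=∅
  n3('cba'): parent n2 fail=0; on 'a' 0 → fail=0;  out ∅∪∅=∅
  n6('ccc'): parent n5 fail=1; on 'c' 1 → fail=5;  out ∅∪∅=∅
  n4('cbac'): parent n3 fail=0; on 'c' 0 → fail=1;  out {0}∪∅={0}
  n7('ccca'): parent n6 fail=5; on 'a' 5→1→0 → fail=0;  out ∅∪∅=∅
  n8('cccac'): parent n7 fail=0; on 'c' 0 → fail=1;  out {1}∪∅={1}

Scan:
i=0 'c': node 0→1
i=1 'b': node 1→2
i=2 'a': node 2→3
i=3 'c': node 3→4  emit P0@[0:3]
i=4 'c': node 4→5 (fail-walked)
i=5 'a': node 5→0 (fail-walked)
i=6 'b': node 0→0
i=7 'a': node 0→0
i=8 'b': node 0→0
i=9 'c': node 0→1
i=10 'c': node 1→5
i=11 'b': node 5→2 (fail-walked)
i=12 'a': node 2→3
i=13 'c': node 3→4  emit P0@[10:13]
i=14 'a': node 4→0 (fail-walked)
i=15 'a': node 0→0
i=16 'a': node 0→0
i=17 'a': node 0→0
i=18 'c': node 0→1
i=19 'c': node 1→5
i=20 'c': node 5→6
i=21 'a': node 6→7
i=22 'c': node 7→8  emit P1@[18:22]
i=23 'a': node 8→0 (fail-walked)
i=24 'b': node 0→0
i=25 'b': node 0→0
i=26 'c': node 0→1
i=27 'c': node 1→5
i=28 'c': node 5→6
i=29 'a': node 6→7
i=30 'c': node 7→8  emit P1@[26:30]
i=31 'c': node 8→5 (fail-walked)
i=32 'c': node 5→6
i=33 'c': node 6→6 (fail-walked)
i=34 'c': node 6→6 (fail-walked)
i=35 'a': node 6→7
i=36 'c': node 7→8  emit P1@[32:36]
i=37 'c': node 8→5 (fail-walked)
i=38 'b': node 5→2 (fail-walked)
i=39 'a': node 2→3
i=40 'c': node 3→4  emit P0@[37:40]
i=41 'b': node 4→2 (fail-walked)
i=42 'c': node 2→1 (fail-walked)
i=43 'b': node 1→2
i=44 'a': node 2→3
i=45 'c': node 3→4  emit P0@[42:45]
i=46 'b': node 4→2 (fail-walked)
i=47 'c': node 2→1 (fail-walked)

Matches: [[3,0],[13,0],[22,1],[30,1],[36,1],[40,0],[45,0]]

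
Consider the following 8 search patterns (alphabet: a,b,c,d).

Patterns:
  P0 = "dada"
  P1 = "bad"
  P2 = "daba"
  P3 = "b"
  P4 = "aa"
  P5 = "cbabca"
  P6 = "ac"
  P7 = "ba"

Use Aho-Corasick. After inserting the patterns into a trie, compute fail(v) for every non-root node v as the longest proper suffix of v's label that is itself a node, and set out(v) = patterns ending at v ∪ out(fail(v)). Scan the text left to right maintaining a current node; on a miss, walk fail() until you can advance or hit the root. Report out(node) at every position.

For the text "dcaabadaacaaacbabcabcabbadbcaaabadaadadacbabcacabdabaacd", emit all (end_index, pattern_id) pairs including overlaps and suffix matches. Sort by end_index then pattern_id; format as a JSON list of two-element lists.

Construct AC machine:
Trie (insert patterns):
  0='ε' goto a→10 b→5 c→12 d→1
  1='d' goto a→2
  2='da' goto b→8 d→3
  3='dad' goto a→4
  4='dada' goto ·  [P0 ends]
  5='b' goto a→6  [P3 ends]
  6='ba' goto d→7  [P7 ends]
  7='bad' goto ·  [P1 ends]
  8='dab' goto a→9
  9='daba' goto ·  [P2 ends]
  10='a' goto a→11 c→18
  11='aa' goto ·  [P4 ends]
  12='c' goto b→13
  13='cb' goto a→14
  14='cba' goto b→15
  15='cbab' goto c→16
  16='cbabc' goto a→17
  17='cbabca' goto ·  [P5 ends]
  18='ac' goto ·  [P6 ends]

Failure links (BFS by depth):
  fail(1) 'd': from fail(0)=0 chase 'd': 0 ⇒ 0;  out=∅∪out(0)=∅
  fail(5) 'b': from fail(0)=0 chase 'b': 0 ⇒ 0;  out={3}∪out(0)={3}
  fail(10) 'a': from fail(0)=0 chase 'a': 0 ⇒ 0;  out=∅∪out(0)=∅
  fail(12) 'c': from fail(0)=0 chase 'c': 0 ⇒ 0;  out=∅∪out(0)=∅
  fail(2) 'da': from fail(1)=0 chase 'a': 0 ⇒ 10;  out=∅∪out(10)=∅
  fail(6) 'ba': from fail(5)=0 chase 'a': 0 ⇒ 10;  out={7}∪out(10)={7}
  fail(11) 'aa': from fail(10)=0 chase 'a': 0 ⇒ 10;  out={4}∪out(10)={4}
  fail(13) 'cb': from fail(12)=0 chase 'b': 0 ⇒ 5;  out=∅∪out(5)={3}
  fail(18) 'ac': from fail(10)=0 chase 'c': 0 ⇒ 12;  out={6}∪out(12)={6}
  fail(3) 'dad': from fail(2)=10 chase 'd': 10→0 ⇒ 1;  out=∅∪out(1)=∅
  fail(7) 'bad': from fail(6)=10 chase 'd': 10→0 ⇒ 1;  out={1}∪out(1)={1}
  fail(8) 'dab': from fail(2)=10 chase 'b': 10→0 ⇒ 5;  out=∅∪out(5)={3}
  fail(14) 'cba': from fail(13)=5 chase 'a': 5 ⇒ 6;  out=∅∪out(6)={7}
  fail(4) 'dada': from fail(3)=1 chase 'a': 1 ⇒ 2;  out={0}∪out(2)={0}
  fail(9) 'daba': from fail(8)=5 chase 'a': 5 ⇒ 6;  out={2}∪out(6)={2,7}
  fail(15) 'cbab': from fail(14)=6 chase 'b': 6→10→0 ⇒ 5;  out=∅∪out(5)={3}
  fail(16) 'cbabc': from fail(15)=5 chase 'c': 5→0 ⇒ 12;  out=∅∪out(12)=∅
  fail(17) 'cbabca': from fail(16)=12 chase 'a': 12→0 ⇒ 10;  out={5}∪out(10)={5}

Scan:
[0] read 'd'  n0⇒n1
[1] read 'c'  n1⇒n12 ·f
[2] read 'a'  n12⇒n10 ·f
[3] read 'a'  n10⇒n11  emit P4@[2:3]
[4] read 'b'  n11⇒n5 ·f  emit P3@[4:4]
[5] read 'a'  n5⇒n6  emit P7@[4:5]
[6] read 'd'  n6⇒n7  emit P1@[4:6]
[7] read 'a'  n7⇒n2 ·f
[8] read 'a'  n2⇒n11 ·f  emit P4@[7:8]
[9] read 'c'  n11⇒n18 ·f  emit P6@[8:9]
[10] read 'a'  n18⇒n10 ·f
[11] read 'a'  n10⇒n11  emit P4@[10:11]
[12] read 'a'  n11⇒n11 ·f  emit P4@[11:12]
[13] read 'c'  n11⇒n18 ·f  emit P6@[12:13]
[14] read 'b'  n18⇒n13 ·f  emit P3@[14:14]
[15] read 'a'  n13⇒n14  emit P7@[14:15]
[16] read 'b'  n14⇒n15  emit P3@[16:16]
[17] read 'c'  n15⇒n16
[18] read 'a'  n16⇒n17  emit P5@[13:18]
[19] read 'b'  n17⇒n5 ·f  emit P3@[19:19]
[20] read 'c'  n5⇒n12 ·f
[21] read 'a'  n12⇒n10 ·f
[22] read 'b'  n10⇒n5 ·f  emit P3@[22:22]
[23] read 'b'  n5⇒n5 ·f  emit P3@[23:23]
[24] read 'a'  n5⇒n6  emit P7@[23:24]
[25] read 'd'  n6⇒n7  emit P1@[23:25]
[26] read 'b'  n7⇒n5 ·f  emit P3@[26:26]
[27] read 'c'  n5⇒n12 ·f
[28] read 'a'  n12⇒n10 ·f
[29] read 'a'  n10⇒n11  emit P4@[28:29]
[30] read 'a'  n11⇒n11 ·f  emit P4@[29:30]
[31] read 'b'  n11⇒n5 ·f  emit P3@[31:31]
[32] read 'a'  n5⇒n6  emit P7@[31:32]
[33] read 'd'  n6⇒n7  emit P1@[31:33]
[34] read 'a'  n7⇒n2 ·f
[35] read 'a'  n2⇒n11 ·f  emit P4@[34:35]
[36] read 'd'  n11⇒n1 ·f
[37] read 'a'  n1⇒n2
[38] read 'd'  n2⇒n3
[39] read 'a'  n3⇒n4  emit P0@[36:39]
[40] read 'c'  n4⇒n18 ·f  emit P6@[39:40]
[41] read 'b'  n18⇒n13 ·f  emit P3@[41:41]
[42] read 'a'  n13⇒n14  emit P7@[41:42]
[43] read 'b'  n14⇒n15  emit P3@[43:43]
[44] read 'c'  n15⇒n16
[45] read 'a'  n16⇒n17  emit P5@[40:45]
[46] read 'c'  n17⇒n18 ·f  emit P6@[45:46]
[47] read 'a'  n18⇒n10 ·f
[48] read 'b'  n10⇒n5 ·f  emit P3@[48:48]
[49] read 'd'  n5⇒n1 ·f
[50] read 'a'  n1⇒n2
[51] read 'b'  n2⇒n8  emit P3@[51:51]
[52] read 'a'  n8⇒n9  emit P2@[49:52],P7@[51:52]
[53] read 'a'  n9⇒n11 ·f  emit P4@[52:53]
[54] read 'c'  n11⇒n18 ·f  emit P6@[53:54]
[55] read 'd'  n18⇒n1 ·f

All matches (sorted): [[3,4],[4,3],[5,7],[6,1],[8,4],[9,6],[11,4],[12,4],[13,6],[14,3],[15,7],[16,3],[18,5],[19,3],[22,3],[23,3],[24,7],[25,1],[26,3],[29,4],[30,4],[31,3],[32,7],[33,1],[35,4],[39,0],[40,6],[41,3],[42,7],[43,3],[45,5],[46,6],[48,3],[51,3],[52,2],[52,7],[53,4],[54,6]]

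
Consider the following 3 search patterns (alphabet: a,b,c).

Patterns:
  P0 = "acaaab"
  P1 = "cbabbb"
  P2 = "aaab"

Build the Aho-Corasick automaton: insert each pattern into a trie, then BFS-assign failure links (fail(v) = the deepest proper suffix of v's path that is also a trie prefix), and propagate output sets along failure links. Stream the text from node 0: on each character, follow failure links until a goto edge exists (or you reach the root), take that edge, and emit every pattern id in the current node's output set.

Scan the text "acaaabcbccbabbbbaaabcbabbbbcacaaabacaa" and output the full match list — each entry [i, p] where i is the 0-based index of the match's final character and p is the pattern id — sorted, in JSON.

Construct AC machine:
Trie (insert patterns):
  n0 'ε': a→1 c→7
  n1 'a': a→13 c→2
  n2 'ac': a→3
  n3 'aca': a→4
  n4 'acaa': a→5
  n5 'acaaa': b→6
  n6 'acaaab': ·  ←P0
  n7 'c': b→8
  n8 'cb': a→9
  n9 'cba': b→10
  n10 'cbab': b→11
  n11 'cbabb': b→12
  n12 'cbabbb': ·  ←P1
  n13 'aa': a→14
  n14 'aaa': b→15
  n15 'aaab': ·  ←P2

Failure links (BFS by depth):
  fail(1) 'a': from fail(0)=0 chase 'a': 0 ⇒ 0;  out=∅∪out(0)=∅
  fail(7) 'c': from fail(0)=0 chase 'c': 0 ⇒ 0;  out=∅∪out(0)=∅
  fail(2) 'ac': from fail(1)=0 chase 'c': 0 ⇒ 7;  out=∅∪out(7)=∅
  fail(8) 'cb': from fail(7)=0 chase 'b': 0 ⇒ 0;  out=∅∪out(0)=∅
  fail(13) 'aa': from fail(1)=0 chase 'a': 0 ⇒ 1;  out=∅∪out(1)=∅
  fail(3) 'aca': from fail(2)=7 chase 'a': 7→0 ⇒ 1;  out=∅∪out(1)=∅
  fail(9) 'cba': from fail(8)=0 chase 'a': 0 ⇒ 1;  out=∅∪out(1)=∅
  fail(14) 'aaa': from fail(13)=1 chase 'a': 1 ⇒ 13;  out=∅∪out(13)=∅
  fail(4) 'acaa': from fail(3)=1 chase 'a': 1 ⇒ 13;  out=∅∪out(13)=∅
  fail(10) 'cbab': from fail(9)=1 chase 'b': 1→0 ⇒ 0;  out=∅∪out(0)=∅
  fail(15) 'aaab': from fail(14)=13 chase 'b': 13→1→0 ⇒ 0;  out={2}∪out(0)={2}
  fail(5) 'acaaa': from fail(4)=13 chase 'a': 13 ⇒ 14;  out=∅∪out(14)=∅
  fail(11) 'cbabb': from fail(10)=0 chase 'b': 0 ⇒ 0;  out=∅∪out(0)=∅
  fail(6) 'acaaab': from fail(5)=14 chase 'b': 14 ⇒ 15;  out={0}∪out(15)={0,2}
  fail(12) 'cbabbb': from fail(11)=0 chase 'b': 0 ⇒ 0;  out={1}∪out(0)={1}

Scan:
i=0 'a': node 0→1
i=1 'c': node 1→2
i=2 'a': node 2→3
i=3 'a': node 3→4
i=4 'a': node 4→5
i=5 'b': node 5→6  ** P0@[0:5],P2@[2:5]
i=6 'c': node 6→7 (via fail)
i=7 'b': node 7→8
i=8 'c': node 8→7 (via fail)
i=9 'c': node 7→7 (via fail)
i=10 'b': node 7→8
i=11 'a': node 8→9
i=12 'b': node 9→10
i=13 'b': node 10→11
i=14 'b': node 11→12  ** P1@[9:14]
i=15 'b': node 12→0 (via fail)
i=16 'a': node 0→1
i=17 'a': node 1→13
i=18 'a': node 13→14
i=19 'b': node 14→15  ** P2@[16:19]
i=20 'c': node 15→7 (via fail)
i=21 'b': node 7→8
i=22 'a': node 8→9
i=23 'b': node 9→10
i=24 'b': node 10→11
i=25 'b': node 11→12  ** P1@[20:25]
i=26 'b': node 12→0 (via fail)
i=27 'c': node 0→7
i=28 'a': node 7→1 (via fail)
i=29 'c': node 1→2
i=30 'a': node 2→3
i=31 'a': node 3→4
i=32 'a': node 4→5
i=33 'b': node 5→6  ** P0@[28:33],P2@[30:33]
i=34 'a': node 6→1 (via fail)
i=35 'c': node 1→2
i=36 'a': node 2→3
i=37 'a': node 3→4

Result: [[5,0],[5,2],[14,1],[19,2],[25,1],[33,0],[33,2]]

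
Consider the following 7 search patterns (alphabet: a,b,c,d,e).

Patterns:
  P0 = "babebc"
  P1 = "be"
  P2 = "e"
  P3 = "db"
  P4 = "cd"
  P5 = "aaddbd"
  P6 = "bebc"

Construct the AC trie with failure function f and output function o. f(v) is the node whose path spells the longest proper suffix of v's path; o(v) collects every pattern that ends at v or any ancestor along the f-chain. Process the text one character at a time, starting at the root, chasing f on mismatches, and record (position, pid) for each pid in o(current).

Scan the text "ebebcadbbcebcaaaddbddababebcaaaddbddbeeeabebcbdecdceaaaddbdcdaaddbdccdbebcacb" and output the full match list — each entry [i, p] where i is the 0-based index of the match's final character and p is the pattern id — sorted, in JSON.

Build automaton:
Trie nodes:
  0='ε' goto a→13 b→1 c→11 d→9 e→8
  1='b' goto a→2 e→7
  2='ba' goto b→3
  3='bab' goto e→4
  4='babe' goto b→5
  5='babeb' goto c→6
  6='babebc' goto ·  [P0 ends]
  7='be' goto b→19  [P1 ends]
  8='e' goto ·  [P2 ends]
  9='d' goto b→10
  10='db' goto ·  [P3 ends]
  11='c' goto d→12
  12='cd' goto ·  [P4 ends]
  13='a' goto a→14
  14='aa' goto d→15
  15='aad' goto d→16
  16='aadd' goto b→17
  17='aaddb' goto d→18
  18='aaddbd' goto ·  [P5 ends]
  19='beb' goto c→20
  20='bebc' goto ·  [P6 ends]

Failure links (BFS by depth):
  fail(1) 'b': from fail(0)=0 chase 'b': 0 ⇒ 0;  out=∅∪out(0)=∅
  fail(8) 'e': from fail(0)=0 chase 'e': 0 ⇒ 0;  out={2}∪out(0)={2}
  fail(9) 'd': from fail(0)=0 chase 'd': 0 ⇒ 0;  out=∅∪out(0)=∅
  fail(11) 'c': from fail(0)=0 chase 'c': 0 ⇒ 0;  out=∅∪out(0)=∅
  fail(13) 'a': from fail(0)=0 chase 'a': 0 ⇒ 0;  out=∅∪out(0)=∅
  fail(2) 'ba': from fail(1)=0 chase 'a': 0 ⇒ 13;  out=∅∪out(13)=∅
  fail(7) 'be': from fail(1)=0 chase 'e': 0 ⇒ 8;  out={1}∪out(8)={1,2}
  fail(10) 'db': from fail(9)=0 chase 'b': 0 ⇒ 1;  out={3}∪out(1)={3}
  fail(12) 'cd': from fail(11)=0 chase 'd': 0 ⇒ 9;  out={4}∪out(9)={4}
  fail(14) 'aa': from fail(13)=0 chase 'a': 0 ⇒ 13;  out=∅∪out(13)=∅
  fail(3) 'bab': from fail(2)=13 chase 'b': 13→0 ⇒ 1;  out=∅∪out(1)=∅
  fail(15) 'aad': from fail(14)=13 chase 'd': 13→0 ⇒ 9;  out=∅∪out(9)=∅
  fail(19) 'beb': from fail(7)=8 chase 'b': 8→0 ⇒ 1;  out=∅∪out(1)=∅
  fail(4) 'babe': from fail(3)=1 chase 'e': 1 ⇒ 7;  out=∅∪out(7)={1,2}
  fail(16) 'aadd': from fail(15)=9 chase 'd': 9→0 ⇒ 9;  out=∅∪out(9)=∅
  fail(20) 'bebc': from fail(19)=1 chase 'c': 1→0 ⇒ 11;  out={6}∪out(11)={6}
  fail(5) 'babeb': from fail(4)=7 chase 'b': 7 ⇒ 19;  out=∅∪out(19)=∅
  fail(17) 'aaddb': from fail(16)=9 chase 'b': 9 ⇒ 10;  out=∅∪out(10)={3}
  fail(6) 'babebc': from fail(5)=19 chase 'c': 19 ⇒ 20;  out={0}∪out(20)={0,6}
  fail(18) 'aaddbd': from fail(17)=10 chase 'd': 10→1→0 ⇒ 9;  out={5}∪out(9)={5}

Text stream:
pos 0 'e': at 8  ** P2@[0:0]
pos 1 'b': at 1 (fail-walked)
pos 2 'e': at 7  ** P1@[1:2],P2@[2:2]
pos 3 'b': at 19
pos 4 'c': at 20  ** P6@[1:4]
pos 5 'a': at 13 (fail-walked)
pos 6 'd': at 9 (fail-walked)
pos 7 'b': at 10  ** P3@[6:7]
pos 8 'b': at 1 (fail-walked)
pos 9 'c': at 11 (fail-walked)
pos 10 'e': at 8 (fail-walked)  ** P2@[10:10]
pos 11 'b': at 1 (fail-walked)
pos 12 'c': at 11 (fail-walked)
pos 13 'a': at 13 (fail-walked)
pos 14 'a': at 14
pos 15 'a': at 14 (fail-walked)
pos 16 'd': at 15
pos 17 'd': at 16
pos 18 'b': at 17  ** P3@[17:18]
pos 19 'd': at 18  ** P5@[14:19]
pos 20 'd': at 9 (fail-walked)
pos 21 'a': at 13 (fail-walked)
pos 22 'b': at 1 (fail-walked)
pos 23 'a': at 2
pos 24 'b': at 3
pos 25 'e': at 4  ** P1@[24:25],P2@[25:25]
pos 26 'b': at 5
pos 27 'c': at 6  ** P0@[22:27],P6@[24:27]
pos 28 'a': at 13 (fail-walked)
pos 29 'a': at 14
pos 30 'a': at 14 (fail-walked)
pos 31 'd': at 15
pos 32 'd': at 16
pos 33 'b': at 17  ** P3@[32:33]
pos 34 'd': at 18  ** P5@[29:34]
pos 35 'd': at 9 (fail-walked)
pos 36 'b': at 10  ** P3@[35:36]
pos 37 'e': at 7 (fail-walked)  ** P1@[36:37],P2@[37:37]
pos 38 'e': at 8 (fail-walked)  ** P2@[38:38]
pos 39 'e': at 8 (fail-walked)  ** P2@[39:39]
pos 40 'a': at 13 (fail-walked)
pos 41 'b': at 1 (fail-walked)
pos 42 'e': at 7  ** P1@[41:42],P2@[42:42]
pos 43 'b': at 19
pos 44 'c': at 20  ** P6@[41:44]
pos 45 'b': at 1 (fail-walked)
pos 46 'd': at 9 (fail-walked)
pos 47 'e': at 8 (fail-walked)  ** P2@[47:47]
pos 48 'c': at 11 (fail-walked)
pos 49 'd': at 12  ** P4@[48:49]
pos 50 'c': at 11 (fail-walked)
pos 51 'e': at 8 (fail-walked)  ** P2@[51:51]
pos 52 'a': at 13 (fail-walked)
pos 53 'a': at 14
pos 54 'a': at 14 (fail-walked)
pos 55 'd': at 15
pos 56 'd': at 16
pos 57 'b': at 17  ** P3@[56:57]
pos 58 'd': at 18  ** P5@[53:58]
pos 59 'c': at 11 (fail-walked)
pos 60 'd': at 12  ** P4@[59:60]
pos 61 'a': at 13 (fail-walked)
pos 62 'a': at 14
pos 63 'd': at 15
pos 64 'd': at 16
pos 65 'b': at 17  ** P3@[64:65]
pos 66 'd': at 18  ** P5@[61:66]
pos 67 'c': at 11 (fail-walked)
pos 68 'c': at 11 (fail-walked)
pos 69 'd': at 12  ** P4@[68:69]
pos 70 'b': at 10 (fail-walked)  ** P3@[69:70]
pos 71 'e': at 7 (fail-walked)  ** P1@[70:71],P2@[71:71]
pos 72 'b': at 19
pos 73 'c': at 20  ** P6@[70:73]
pos 74 'a': at 13 (fail-walked)
pos 75 'c': at 11 (fail-walked)
pos 76 'b': at 1 (fail-walked)

All matches (sorted): [[0,2],[2,1],[2,2],[4,6],[7,3],[10,2],[18,3],[19,5],[25,1],[25,2],[27,0],[27,6],[33,3],[34,5],[36,3],[37,1],[37,2],[38,2],[39,2],[42,1],[42,2],[44,6],[47,2],[49,4],[51,2],[57,3],[58,5],[60,4],[65,3],[66,5],[69,4],[70,3],[71,1],[71,2],[73,6]]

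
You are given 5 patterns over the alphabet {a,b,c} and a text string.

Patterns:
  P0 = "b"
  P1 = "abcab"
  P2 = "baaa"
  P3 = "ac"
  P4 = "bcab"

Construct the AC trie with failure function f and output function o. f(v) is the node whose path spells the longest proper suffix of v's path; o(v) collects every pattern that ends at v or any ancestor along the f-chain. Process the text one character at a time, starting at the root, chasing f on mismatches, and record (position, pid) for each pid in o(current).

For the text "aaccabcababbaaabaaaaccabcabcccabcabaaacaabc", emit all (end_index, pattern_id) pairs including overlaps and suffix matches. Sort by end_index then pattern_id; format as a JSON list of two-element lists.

Construct AC machine:
Trie nodes:
  n0 'ε': a→2 b→1
  n1 'b': a→7 c→11  ←P0
  n2 'a': b→3 c→10
  n3 'ab': c→4
  n4 'abc': a→5
  n5 'abca': b→6
  n6 'abcab': ·  ←P1
  n7 'ba': a→8
  n8 'baa': a→9
  n9 'baaa': ·  ←P2
  n10 'ac': ·  ←P3
  n11 'bc': a→12
  n12 'bca': b→13
  n13 'bcab': ·  ←P4

Failure links (BFS by depth):
  fail(1) 'b': from fail(0)=0 chase 'b': 0 ⇒ 0;  out={0}∪out(0)={0}
  fail(2) 'a': from fail(0)=0 chase 'a': 0 ⇒ 0;  out=∅∪out(0)=∅
  fail(3) 'ab': from fail(2)=0 chase 'b': 0 ⇒ 1;  out=∅∪out(1)={0}
  fail(7) 'ba': from fail(1)=0 chase 'a': 0 ⇒ 2;  out=∅∪out(2)=∅
  fail(10) 'ac': from fail(2)=0 chase 'c': 0 ⇒ 0;  out={3}∪out(0)={3}
  fail(11) 'bc': from fail(1)=0 chase 'c': 0 ⇒ 0;  out=∅∪out(0)=∅
  fail(4) 'abc': from fail(3)=1 chase 'c': 1 ⇒ 11;  out=∅∪out(11)=∅
  fail(8) 'baa': from fail(7)=2 chase 'a': 2→0 ⇒ 2;  out=∅∪out(2)=∅
  fail(12) 'bca': from fail(11)=0 chase 'a': 0 ⇒ 2;  out=∅∪out(2)=∅
  fail(5) 'abca': from fail(4)=11 chase 'a': 11 ⇒ 12;  out=∅∪out(12)=∅
  fail(9) 'baaa': from fail(8)=2 chase 'a': 2→0 ⇒ 2;  out={2}∪out(2)={2}
  fail(13) 'bcab': from fail(12)=2 chase 'b': 2 ⇒ 3;  out={4}∪out(3)={0,4}
  fail(6) 'abcab': from fail(5)=12 chase 'b': 12 ⇒ 13;  out={1}∪out(13)={0,1,4}

Scan:
pos 0 'a': at 2
pos 1 'a': at 2 (via fail)
pos 2 'c': at 10  emit P3@[1:2]
pos 3 'c': at 0 (via fail)
pos 4 'a': at 2
pos 5 'b': at 3  emit P0@[5:5]
pos 6 'c': at 4
pos 7 'a': at 5
pos 8 'b': at 6  emit P0@[8:8],P1@[4:8],P4@[5:8]
pos 9 'a': at 7 (via fail)
pos 10 'b': at 3 (via fail)  emit P0@[10:10]
pos 11 'b': at 1 (via fail)  emit P0@[11:11]
pos 12 'a': at 7
pos 13 'a': at 8
pos 14 'a': at 9  emit P2@[11:14]
pos 15 'b': at 3 (via fail)  emit P0@[15:15]
pos 16 'a': at 7 (via fail)
pos 17 'a': at 8
pos 18 'a': at 9  emit P2@[15:18]
pos 19 'a': at 2 (via fail)
pos 20 'c': at 10  emit P3@[19:20]
pos 21 'c': at 0 (via fail)
pos 22 'a': at 2
pos 23 'b': at 3  emit P0@[23:23]
pos 24 'c': at 4
pos 25 'a': at 5
pos 26 'b': at 6  emit P0@[26:26],P1@[22:26],P4@[23:26]
pos 27 'c': at 4 (via fail)
pos 28 'c': at 0 (via fail)
pos 29 'c': at 0
pos 30 'a': at 2
pos 31 'b': at 3  emit P0@[31:31]
pos 32 'c': at 4
pos 33 'a': at 5
pos 34 'b': at 6  emit P0@[34:34],P1@[30:34],P4@[31:34]
pos 35 'a': at 7 (via fail)
pos 36 'a': at 8
pos 37 'a': at 9  emit P2@[34:37]
pos 38 'c': at 10 (via fail)  emit P3@[37:38]
pos 39 'a': at 2 (via fail)
pos 40 'a': at 2 (via fail)
pos 41 'b': at 3  emit P0@[41:41]
pos 42 'c': at 4

Result: [[2,3],[5,0],[8,0],[8,1],[8,4],[10,0],[11,0],[14,2],[15,0],[18,2],[20,3],[23,0],[26,0],[26,1],[26,4],[31,0],[34,0],[34,1],[34,4],[37,2],[38,3],[41,0]]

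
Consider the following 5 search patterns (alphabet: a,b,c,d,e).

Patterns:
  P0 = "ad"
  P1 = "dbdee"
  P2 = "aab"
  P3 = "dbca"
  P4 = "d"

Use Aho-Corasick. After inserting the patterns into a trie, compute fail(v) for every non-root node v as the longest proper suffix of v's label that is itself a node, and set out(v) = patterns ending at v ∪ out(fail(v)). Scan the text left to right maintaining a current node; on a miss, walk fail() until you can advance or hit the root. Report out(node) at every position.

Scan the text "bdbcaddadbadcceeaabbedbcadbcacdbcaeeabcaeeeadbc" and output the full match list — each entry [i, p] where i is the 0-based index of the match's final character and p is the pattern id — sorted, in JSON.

Build automaton:
Trie (insert patterns):
  0='ε' goto a→1 d→3
  1='a' goto a→8 d→2
  2='ad' goto ·  [P0 ends]
  3='d' goto b→4  [P4 ends]
  4='db' goto c→10 d→5
  5='dbd' goto e→6
  6='dbde' goto e→7
  7='dbdee' goto ·  [P1 ends]
  8='aa' goto b→9
  9='aab' goto ·  [P2 ends]
  10='dbc' goto a→11
  11='dbca' goto ·  [P3 ends]

BFS fail/out derivation:
  n1('a'): parent n0 fail=0; on 'a' 0 → fail=0;  out ∅∪∅=∅
  n3('d'): parent n0 fail=0; on 'd' 0 → fail=0;  out {4}∪∅={4}
  n2('ad'): parent n1 fail=0; on 'd' 0 → fail=3;  out {0}∪{4}={0,4}
  n4('db'): parent n3 fail=0; on 'b' 0 → fail=0;  out ∅∪∅=∅
  n8('aa'): parent n1 fail=0; on 'a' 0 → fail=1;  out ∅∪∅=∅
  n5('dbd'): parent n4 fail=0; on 'd' 0 → fail=3;  out ∅∪{4}={4}
  n9('aab'): parent n8 fail=1; on 'b' 1→0 → fail=0;  out {2}∪∅={2}
  n10('dbc'): parent n4 fail=0; on 'c' 0 → fail=0;  out ∅∪∅=∅
  n6('dbde'): parent n5 fail=3; on 'e' 3→0 → fail=0;  out ∅∪∅=∅
  n11('dbca'): parent n10 fail=0; on 'a' 0 → fail=1;  out {3}∪∅={3}
  n7('dbdee'): parent n6 fail=0; on 'e' 0 → fail=0;  out {1}∪∅={1}

Scan:
i=0 'b': node 0→0
i=1 'd': node 0→3  ** P4@[1:1]
i=2 'b': node 3→4
i=3 'c': node 4→10
i=4 'a': node 10→11  ** P3@[1:4]
i=5 'd': node 11→2 ·f  ** P0@[4:5],P4@[5:5]
i=6 'd': node 2→3 ·f  ** P4@[6:6]
i=7 'a': node 3→1 ·f
i=8 'd': node 1→2  ** P0@[7:8],P4@[8:8]
i=9 'b': node 2→4 ·f
i=10 'a': node 4→1 ·f
i=11 'd': node 1→2  ** P0@[10:11],P4@[11:11]
i=12 'c': node 2→0 ·f
i=13 'c': node 0→0
i=14 'e': node 0→0
i=15 'e': node 0→0
i=16 'a': node 0→1
i=17 'a': node 1→8
i=18 'b': node 8→9  ** P2@[16:18]
i=19 'b': node 9→0 ·f
i=20 'e': node 0→0
i=21 'd': node 0→3  ** P4@[21:21]
i=22 'b': node 3→4
i=23 'c': node 4→10
i=24 'a': node 10→11  ** P3@[21:24]
i=25 'd': node 11→2 ·f  ** P0@[24:25],P4@[25:25]
i=26 'b': node 2→4 ·f
i=27 'c': node 4→10
i=28 'a': node 10→11  ** P3@[25:28]
i=29 'c': node 11→0 ·f
i=30 'd': node 0→3  ** P4@[30:30]
i=31 'b': node 3→4
i=32 'c': node 4→10
i=33 'a': node 10→11  ** P3@[30:33]
i=34 'e': node 11→0 ·f
i=35 'e': node 0→0
i=36 'a': node 0→1
i=37 'b': node 1→0 ·f
i=38 'c': node 0→0
i=39 'a': node 0→1
i=40 'e': node 1→0 ·f
i=41 'e': node 0→0
i=42 'e': node 0→0
i=43 'a': node 0→1
i=44 'd': node 1→2  ** P0@[43:44],P4@[44:44]
i=45 'b': node 2→4 ·f
i=46 'c': node 4→10

All matches (sorted): [[1,4],[4,3],[5,0],[5,4],[6,4],[8,0],[8,4],[11,0],[11,4],[18,2],[21,4],[24,3],[25,0],[25,4],[28,3],[30,4],[33,3],[44,0],[44,4]]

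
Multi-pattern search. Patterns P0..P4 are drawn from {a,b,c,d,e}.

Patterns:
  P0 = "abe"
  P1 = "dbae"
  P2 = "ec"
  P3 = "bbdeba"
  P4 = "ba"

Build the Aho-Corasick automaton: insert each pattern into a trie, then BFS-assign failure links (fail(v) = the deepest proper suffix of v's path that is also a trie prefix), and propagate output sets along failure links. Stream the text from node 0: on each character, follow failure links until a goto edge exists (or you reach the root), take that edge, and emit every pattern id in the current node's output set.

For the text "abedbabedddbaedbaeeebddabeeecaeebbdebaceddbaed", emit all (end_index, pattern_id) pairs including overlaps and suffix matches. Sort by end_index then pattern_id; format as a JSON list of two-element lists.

Build:
Trie nodes:
  0='ε' goto a→1 b→10 d→4 e→8
  1='a' goto b→2
  2='ab' goto e→3
  3='abe' goto ·  [P0 ends]
  4='d' goto b→5
  5='db' goto a→6
  6='dba' goto e→7
  7='dbae' goto ·  [P1 ends]
  8='e' goto c→9
  9='ec' goto ·  [P2 ends]
  10='b' goto a→16 b→11
  11='bb' goto d→12
  12='bbd' goto e→13
  13='bbde' goto b→14
  14='bbdeb' goto a→15
  15='bbdeba' goto ·  [P3 ends]
  16='ba' goto ·  [P4 ends]

Failure links (BFS by depth):
  n1('a'): parent n0 fail=0; on 'a' 0 → fail=0;  out ∅∪∅=∅
  n4('d'): parent n0 fail=0; on 'd' 0 → fail=0;  out ∅∪∅=∅
  n8('e'): parent n0 fail=0; on 'e' 0 → fail=0;  out ∅∪∅=∅
  n10('b'): parent n0 fail=0; on 'b' 0 → fail=0;  out ∅∪∅=∅
  n2('ab'): parent n1 fail=0; on 'b' 0 → fail=10;  out ∅∪∅=∅
  n5('db'): parent n4 fail=0; on 'b' 0 → fail=10;  out ∅∪∅=∅
  n9('ec'): parent n8 fail=0; on 'c' 0 → fail=0;  out {2}∪∅={2}
  n11('bb'): parent n10 fail=0; on 'b' 0 → fail=10;  out ∅∪∅=∅
  n16('ba'): parent n10 fail=0; on 'a' 0 → fail=1;  out {4}∪∅={4}
  n3('abe'): parent n2 fail=10; on 'e' 10→0 → fail=8;  out {0}∪∅={0}
  n6('dba'): parent n5 fail=10; on 'a' 10 → fail=16;  out ∅∪{4}={4}
  n12('bbd'): parent n11 fail=10; on 'd' 10→0 → fail=4;  out ∅∪∅=∅
  n7('dbae'): parent n6 fail=16; on 'e' 16→1→0 → fail=8;  out {1}∪∅={1}
  n13('bbde'): parent n12 fail=4; on 'e' 4→0 → fail=8;  out ∅∪∅=∅
  n14('bbdeb'): parent n13 fail=8; on 'b' 8→0 → fail=10;  out ∅∪∅=∅
  n15('bbdeba'): parent n14 fail=10; on 'a' 10 → fail=16;  out {3}∪{4}={3,4}

Text stream:
[0] read 'a'  n0⇒n1
[1] read 'b'  n1⇒n2
[2] read 'e'  n2⇒n3  ** P0@[0:2]
[3] read 'd'  n3⇒n4 (via fail)
[4] read 'b'  n4⇒n5
[5] read 'a'  n5⇒n6  ** P4@[4:5]
[6] read 'b'  n6⇒n2 (via fail)
[7] read 'e'  n2⇒n3  ** P0@[5:7]
[8] read 'd'  n3⇒n4 (via fail)
[9] read 'd'  n4⇒n4 (via fail)
[10] read 'd'  n4⇒n4 (via fail)
[11] read 'b'  n4⇒n5
[12] read 'a'  n5⇒n6  ** P4@[11:12]
[13] read 'e'  n6⇒n7  ** P1@[10:13]
[14] read 'd'  n7⇒n4 (via fail)
[15] read 'b'  n4⇒n5
[16] read 'a'  n5⇒n6  ** P4@[15:16]
[17] read 'e'  n6⇒n7  ** P1@[14:17]
[18] read 'e'  n7⇒n8 (via fail)
[19] read 'e'  n8⇒n8 (via fail)
[20] read 'b'  n8⇒n10 (via fail)
[21] read 'd'  n10⇒n4 (via fail)
[22] read 'd'  n4⇒n4 (via fail)
[23] read 'a'  n4⇒n1 (via fail)
[24] read 'b'  n1⇒n2
[25] read 'e'  n2⇒n3  ** P0@[23:25]
[26] read 'e'  n3⇒n8 (via fail)
[27] read 'e'  n8⇒n8 (via fail)
[28] read 'c'  n8⇒n9  ** P2@[27:28]
[29] read 'a'  n9⇒n1 (via fail)
[30] read 'e'  n1⇒n8 (via fail)
[31] read 'e'  n8⇒n8 (via fail)
[32] read 'b'  n8⇒n10 (via fail)
[33] read 'b'  n10⇒n11
[34] read 'd'  n11⇒n12
[35] read 'e'  n12⇒n13
[36] read 'b'  n13⇒n14
[37] read 'a'  n14⇒n15  ** P3@[32:37],P4@[36:37]
[38] read 'c'  n15⇒n0 (via fail)
[39] read 'e'  n0⇒n8
[40] read 'd'  n8⇒n4 (via fail)
[41] read 'd'  n4⇒n4 (via fail)
[42] read 'b'  n4⇒n5
[43] read 'a'  n5⇒n6  ** P4@[42:43]
[44] read 'e'  n6⇒n7  ** P1@[41:44]
[45] read 'd'  n7⇒n4 (via fail)

Matches: [[2,0],[5,4],[7,0],[12,4],[13,1],[16,4],[17,1],[25,0],[28,2],[37,3],[37,4],[43,4],[44,1]]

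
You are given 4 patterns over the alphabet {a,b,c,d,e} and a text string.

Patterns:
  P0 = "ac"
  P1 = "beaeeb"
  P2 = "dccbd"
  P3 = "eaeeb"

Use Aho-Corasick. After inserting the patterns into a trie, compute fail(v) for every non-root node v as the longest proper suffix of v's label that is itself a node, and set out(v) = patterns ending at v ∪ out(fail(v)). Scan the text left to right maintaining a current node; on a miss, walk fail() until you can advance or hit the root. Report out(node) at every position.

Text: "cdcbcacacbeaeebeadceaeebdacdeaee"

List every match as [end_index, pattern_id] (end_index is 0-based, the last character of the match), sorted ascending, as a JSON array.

Build automaton:
Trie (insert patterns):
  n0 'ε': a→1 b→3 d→9 e→14
  n1 'a': c→2
  n2 'ac': ·  [P0 ends]
  n3 'b': e→4
  n4 'be': a→5
  n5 'bea': e→6
  n6 'beae': e→7
  n7 'beaee': b→8
  n8 'beaeeb': ·  [P1 ends]
  n9 'd': c→10
  n10 'dc': c→11
  n11 'dcc': b→12
  n12 'dccb': d→13
  n13 'dccbd': ·  [P2 ends]
  n14 'e': a→15
  n15 'ea': e→16
  n16 'eae': e→17
  n17 'eaee': b→18
  n18 'eaeeb': ·  [P3 ends]

BFS fail/out derivation:
  fail(1) 'a': from fail(0)=0 chase 'a': 0 ⇒ 0;  out=∅∪out(0)=∅
  fail(3) 'b': from fail(0)=0 chase 'b': 0 ⇒ 0;  out=∅∪out(0)=∅
  fail(9) 'd': from fail(0)=0 chase 'd': 0 ⇒ 0;  out=∅∪out(0)=∅
  fail(14) 'e': from fail(0)=0 chase 'e': 0 ⇒ 0;  out=∅∪out(0)=∅
  fail(2) 'ac': from fail(1)=0 chase 'c': 0 ⇒ 0;  out={0}∪out(0)={0}
  fail(4) 'be': from fail(3)=0 chase 'e': 0 ⇒ 14;  out=∅∪out(14)=∅
  fail(10) 'dc': from fail(9)=0 chase 'c': 0 ⇒ 0;  out=∅∪out(0)=∅
  fail(15) 'ea': from fail(14)=0 chase 'a': 0 ⇒ 1;  out=∅∪out(1)=∅
  fail(5) 'bea': from fail(4)=14 chase 'a': 14 ⇒ 15;  out=∅∪out(15)=∅
  fail(11) 'dcc': from fail(10)=0 chase 'c': 0 ⇒ 0;  out=∅∪out(0)=∅
  fail(16) 'eae': from fail(15)=1 chase 'e': 1→0 ⇒ 14;  out=∅∪out(14)=∅
  fail(6) 'beae': from fail(5)=15 chase 'e': 15 ⇒ 16;  out=∅∪out(16)=∅
  fail(12) 'dccb': from fail(11)=0 chase 'b': 0 ⇒ 3;  out=∅∪out(3)=∅
  fail(17) 'eaee': from fail(16)=14 chase 'e': 14→0 ⇒ 14;  out=∅∪out(14)=∅
  fail(7) 'beaee': from fail(6)=16 chase 'e': 16 ⇒ 17;  out=∅∪out(17)=∅
  fail(13) 'dccbd': from fail(12)=3 chase 'd': 3→0 ⇒ 9;  out={2}∪out(9)={2}
  fail(18) 'eaeeb': from fail(17)=14 chase 'b': 14→0 ⇒ 3;  out={3}∪out(3)={3}
  fail(8) 'beaeeb': from fail(7)=17 chase 'b': 17 ⇒ 18;  out={1}∪out(18)={1,3}

Text stream:
[0] read 'c'  n0⇒n0
[1] read 'd'  n0⇒n9
[2] read 'c'  n9⇒n10
[3] read 'b'  n10⇒n3 (fail-walked)
[4] read 'c'  n3⇒n0 (fail-walked)
[5] read 'a'  n0⇒n1
[6] read 'c'  n1⇒n2  emit P0@[5:6]
[7] read 'a'  n2⇒n1 (fail-walked)
[8] read 'c'  n1⇒n2  emit P0@[7:8]
[9] read 'b'  n2⇒n3 (fail-walked)
[10] read 'e'  n3⇒n4
[11] read 'a'  n4⇒n5
[12] read 'e'  n5⇒n6
[13] read 'e'  n6⇒n7
[14] read 'b'  n7⇒n8  emit P1@[9:14],P3@[10:14]
[15] read 'e'  n8⇒n4 (fail-walked)
[16] read 'a'  n4⇒n5
[17] read 'd'  n5⇒n9 (fail-walked)
[18] read 'c'  n9⇒n10
[19] read 'e'  n10⇒n14 (fail-walked)
[20] read 'a'  n14⇒n15
[21] read 'e'  n15⇒n16
[22] read 'e'  n16⇒n17
[23] read 'b'  n17⇒n18  emit P3@[19:23]
[24] read 'd'  n18⇒n9 (fail-walked)
[25] read 'a'  n9⇒n1 (fail-walked)
[26] read 'c'  n1⇒n2  emit P0@[25:26]
[27] read 'd'  n2⇒n9 (fail-walked)
[28] read 'e'  n9⇒n14 (fail-walked)
[29] read 'a'  n14⇒n15
[30] read 'e'  n15⇒n16
[31] read 'e'  n16⇒n17

Result: [[6,0],[8,0],[14,1],[14,3],[23,3],[26,0]]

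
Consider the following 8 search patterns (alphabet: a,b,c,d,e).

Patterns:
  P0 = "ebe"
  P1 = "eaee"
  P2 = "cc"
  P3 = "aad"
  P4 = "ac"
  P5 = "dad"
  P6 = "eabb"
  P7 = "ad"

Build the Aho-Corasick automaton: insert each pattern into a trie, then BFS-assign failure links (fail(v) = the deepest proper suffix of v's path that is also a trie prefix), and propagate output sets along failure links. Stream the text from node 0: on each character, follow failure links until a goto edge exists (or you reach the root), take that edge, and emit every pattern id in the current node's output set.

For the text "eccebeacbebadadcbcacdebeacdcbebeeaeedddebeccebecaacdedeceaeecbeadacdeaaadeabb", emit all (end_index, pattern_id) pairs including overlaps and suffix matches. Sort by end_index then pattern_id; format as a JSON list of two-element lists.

Build:
Trie (insert patterns):
  0='ε' goto a→9 c→7 d→13 e→1
  1='e' goto a→4 b→2
  2='eb' goto e→3
  3='ebe' goto ·  ←P0
  4='ea' goto b→16 e→5
  5='eae' goto e→6
  6='eaee' goto ·  ←P1
  7='c' goto c→8
  8='cc' goto ·  ←P2
  9='a' goto a→10 c→12 d→18
  10='aa' goto d→11
  11='aad' goto ·  ←P3
  12='ac' goto ·  ←P4
  13='d' goto a→14
  14='da' goto d→15
  15='dad' goto ·  ←P5
  16='eab' goto b→17
  17='eabb' goto ·  ←P6
  18='ad' goto ·  ←P7

BFS fail/out derivation:
  n1('e'): parent n0 fail=0; on 'e' 0 → fail=0;  out ∅∪∅=∅
  n7('c'): parent n0 fail=0; on 'c' 0 → fail=0;  out ∅∪∅=∅
  n9('a'): parent n0 fail=0; on 'a' 0 → fail=0;  out ∅∪∅=∅
  n13('d'): parent n0 fail=0; on 'd' 0 → fail=0;  out ∅∪∅=∅
  n2('eb'): parent n1 fail=0; on 'b' 0 → fail=0;  out ∅∪∅=∅
  n4('ea'): parent n1 fail=0; on 'a' 0 → fail=9;  out ∅∪∅=∅
  n8('cc'): parent n7 fail=0; on 'c' 0 → fail=7;  out {2}∪∅={2}
  n10('aa'): parent n9 fail=0; on 'a' 0 → fail=9;  out ∅∪∅=∅
  n12('ac'): parent n9 fail=0; on 'c' 0 → fail=7;  out {4}∪∅={4}
  n14('da'): parent n13 fail=0; on 'a' 0 → fail=9;  out ∅∪∅=∅
  n18('ad'): parent n9 fail=0; on 'd' 0 → fail=13;  out {7}∪∅={7}
  n3('ebe'): parent n2 fail=0; on 'e' 0 → fail=1;  out {0}∪∅={0}
  n5('eae'): parent n4 fail=9; on 'e' 9→0 → fail=1;  out ∅∪∅=∅
  n11('aad'): parent n10 fail=9; on 'd' 9 → fail=18;  out {3}∪{7}={3,7}
  n15('dad'): parent n14 fail=9; on 'd' 9 → fail=18;  out {5}∪{7}={5,7}
  n16('eab'): parent n4 fail=9; on 'b' 9→0 → fail=0;  out ∅∪∅=∅
  n6('eaee'): parent n5 fail=1; on 'e' 1→0 → fail=1;  out {1}∪∅={1}
  n17('eabb'): parent n16 fail=0; on 'b' 0 → fail=0;  out {6}∪∅={6}

Scan:
pos 0 'e': at 1
pos 1 'c': at 7 (via fail)
pos 2 'c': at 8  ** P2@[1:2]
pos 3 'e': at 1 (via fail)
pos 4 'b': at 2
pos 5 'e': at 3  ** P0@[3:5]
pos 6 'a': at 4 (via fail)
pos 7 'c': at 12 (via fail)  ** P4@[6:7]
pos 8 'b': at 0 (via fail)
pos 9 'e': at 1
pos 10 'b': at 2
pos 11 'a': at 9 (via fail)
pos 12 'd': at 18  ** P7@[11:12]
pos 13 'a': at 14 (via fail)
pos 14 'd': at 15  ** P5@[12:14],P7@[13:14]
pos 15 'c': at 7 (via fail)
pos 16 'b': at 0 (via fail)
pos 17 'c': at 7
pos 18 'a': at 9 (via fail)
pos 19 'c': at 12  ** P4@[18:19]
pos 20 'd': at 13 (via fail)
pos 21 'e': at 1 (via fail)
pos 22 'b': at 2
pos 23 'e': at 3  ** P0@[21:23]
pos 24 'a': at 4 (via fail)
pos 25 'c': at 12 (via fail)  ** P4@[24:25]
pos 26 'd': at 13 (via fail)
pos 27 'c': at 7 (via fail)
pos 28 'b': at 0 (via fail)
pos 29 'e': at 1
pos 30 'b': at 2
pos 31 'e': at 3  ** P0@[29:31]
pos 32 'e': at 1 (via fail)
pos 33 'a': at 4
pos 34 'e': at 5
pos 35 'e': at 6  ** P1@[32:35]
pos 36 'd': at 13 (via fail)
pos 37 'd': at 13 (via fail)
pos 38 'd': at 13 (via fail)
pos 39 'e': at 1 (via fail)
pos 40 'b': at 2
pos 41 'e': at 3  ** P0@[39:41]
pos 42 'c': at 7 (via fail)
pos 43 'c': at 8  ** P2@[42:43]
pos 44 'e': at 1 (via fail)
pos 45 'b': at 2
pos 46 'e': at 3  ** P0@[44:46]
pos 47 'c': at 7 (via fail)
pos 48 'a': at 9 (via fail)
pos 49 'a': at 10
pos 50 'c': at 12 (via fail)  ** P4@[49:50]
pos 51 'd': at 13 (via fail)
pos 52 'e': at 1 (via fail)
pos 53 'd': at 13 (via fail)
pos 54 'e': at 1 (via fail)
pos 55 'c': at 7 (via fail)
pos 56 'e': at 1 (via fail)
pos 57 'a': at 4
pos 58 'e': at 5
pos 59 'e': at 6  ** P1@[56:59]
pos 60 'c': at 7 (via fail)
pos 61 'b': at 0 (via fail)
pos 62 'e': at 1
pos 63 'a': at 4
pos 64 'd': at 18 (via fail)  ** P7@[63:64]
pos 65 'a': at 14 (via fail)
pos 66 'c': at 12 (via fail)  ** P4@[65:66]
pos 67 'd': at 13 (via fail)
pos 68 'e': at 1 (via fail)
pos 69 'a': at 4
pos 70 'a': at 10 (via fail)
pos 71 'a': at 10 (via fail)
pos 72 'd': at 11  ** P3@[70:72],P7@[71:72]
pos 73 'e': at 1 (via fail)
pos 74 'a': at 4
pos 75 'b': at 16
pos 76 'b': at 17  ** P6@[73:76]

Matches: [[2,2],[5,0],[7,4],[12,7],[14,5],[14,7],[19,4],[23,0],[25,4],[31,0],[35,1],[41,0],[43,2],[46,0],[50,4],[59,1],[64,7],[66,4],[72,3],[72,7],[76,6]]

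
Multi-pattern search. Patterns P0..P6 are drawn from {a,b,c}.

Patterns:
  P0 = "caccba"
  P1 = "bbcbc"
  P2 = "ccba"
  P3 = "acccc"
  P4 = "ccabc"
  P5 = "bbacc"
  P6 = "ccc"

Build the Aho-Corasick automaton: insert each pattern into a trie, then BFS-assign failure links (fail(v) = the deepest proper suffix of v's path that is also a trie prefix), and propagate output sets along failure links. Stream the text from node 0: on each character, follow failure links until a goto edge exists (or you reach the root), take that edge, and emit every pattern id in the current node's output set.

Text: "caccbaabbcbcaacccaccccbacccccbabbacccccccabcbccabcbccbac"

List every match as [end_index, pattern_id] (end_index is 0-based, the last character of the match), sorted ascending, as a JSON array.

Build automaton:
Trie (insert patterns):
  n0 'ε': a→15 b→7 c→1
  n1 'c': a→2 c→12
  n2 'ca': c→3
  n3 'cac': c→4
  n4 'cacc': b→5
  n5 'caccb': a→6
  n6 'caccba': ·  [P0 ends]
  n7 'b': b→8
  n8 'bb': a→23 c→9
  n9 'bbc': b→10
  n10 'bbcb': c→11
  n11 'bbcbc': ·  [P1 ends]
  n12 'cc': a→20 b→13 c→26
  n13 'ccb': a→14
  n14 'ccba': ·  [P2 ends]
  n15 'a': c→16
  n16 'ac': c→17
  n17 'acc': c→18
  n18 'accc': c→19
  n19 'acccc': ·  [P3 ends]
  n20 'cca': b→21
  n21 'ccab': c→22
  n22 'ccabc': ·  [P4 ends]
  n23 'bba': c→24
  n24 'bbac': c→25
  n25 'bbacc': ·  [P5 ends]
  n26 'ccc': ·  [P6 ends]

Failure links (BFS by depth):
  fail(1) 'c': from fail(0)=0 chase 'c': 0 ⇒ 0;  out=∅∪out(0)=∅
  fail(7) 'b': from fail(0)=0 chase 'b': 0 ⇒ 0;  out=∅∪out(0)=∅
  fail(15) 'a': from fail(0)=0 chase 'a': 0 ⇒ 0;  out=∅∪out(0)=∅
  fail(2) 'ca': from fail(1)=0 chase 'a': 0 ⇒ 15;  out=∅∪out(15)=∅
  fail(8) 'bb': from fail(7)=0 chase 'b': 0 ⇒ 7;  out=∅∪out(7)=∅
  fail(12) 'cc': from fail(1)=0 chase 'c': 0 ⇒ 1;  out=∅∪out(1)=∅
  fail(16) 'ac': from fail(15)=0 chase 'c': 0 ⇒ 1;  out=∅∪out(1)=∅
  fail(3) 'cac': from fail(2)=15 chase 'c': 15 ⇒ 16;  out=∅∪out(16)=∅
  fail(9) 'bbc': from fail(8)=7 chase 'c': 7→0 ⇒ 1;  out=∅∪out(1)=∅
  fail(13) 'ccb': from fail(12)=1 chase 'b': 1→0 ⇒ 7;  out=∅∪out(7)=∅
  fail(17) 'acc': from fail(16)=1 chase 'c': 1 ⇒ 12;  out=∅∪out(12)=∅
  fail(20) 'cca': from fail(12)=1 chase 'a': 1 ⇒ 2;  out=∅∪out(2)=∅
  fail(23) 'bba': from fail(8)=7 chase 'a': 7→0 ⇒ 15;  out=∅∪out(15)=∅
  fail(26) 'ccc': from fail(12)=1 chase 'c': 1 ⇒ 12;  out={6}∪out(12)={6}
  fail(4) 'cacc': from fail(3)=16 chase 'c': 16 ⇒ 17;  out=∅∪out(17)=∅
  fail(10) 'bbcb': from fail(9)=1 chase 'b': 1→0 ⇒ 7;  out=∅∪out(7)=∅
  fail(14) 'ccba': from fail(13)=7 chase 'a': 7→0 ⇒ 15;  out={2}∪out(15)={2}
  fail(18) 'accc': from fail(17)=12 chase 'c': 12 ⇒ 26;  out=∅∪out(26)={6}
  fail(21) 'ccab': from fail(20)=2 chase 'b': 2→15→0 ⇒ 7;  out=∅∪out(7)=∅
  fail(24) 'bbac': from fail(23)=15 chase 'c': 15 ⇒ 16;  out=∅∪out(16)=∅
  fail(5) 'caccb': from fail(4)=17 chase 'b': 17→12 ⇒ 13;  out=∅∪out(13)=∅
  fail(11) 'bbcbc': from fail(10)=7 chase 'c': 7→0 ⇒ 1;  out={1}∪out(1)={1}
  fail(19) 'acccc': from fail(18)=26 chase 'c': 26→12 ⇒ 26;  out={3}∪out(26)={3,6}
  fail(22) 'ccabc': from fail(21)=7 chase 'c': 7→0 ⇒ 1;  out={4}∪out(1)={4}
  fail(25) 'bbacc': from fail(24)=16 chase 'c': 16 ⇒ 17;  out={5}∪out(17)={5}
  fail(6) 'caccba': from fail(5)=13 chase 'a': 13 ⇒ 14;  out={0}∪out(14)={0,2}

Scan:
pos 0 'c': at 1
pos 1 'a': at 2
pos 2 'c': at 3
pos 3 'c': at 4
pos 4 'b': at 5
pos 5 'a': at 6  ** P0@[0:5],P2@[2:5]
pos 6 'a': at 15 (via fail)
pos 7 'b': at 7 (via fail)
pos 8 'b': at 8
pos 9 'c': at 9
pos 10 'b': at 10
pos 11 'c': at 11  ** P1@[7:11]
pos 12 'a': at 2 (via fail)
pos 13 'a': at 15 (via fail)
pos 14 'c': at 16
pos 15 'c': at 17
pos 16 'c': at 18  ** P6@[14:16]
pos 17 'a': at 20 (via fail)
pos 18 'c': at 3 (via fail)
pos 19 'c': at 4
pos 20 'c': at 18 (via fail)  ** P6@[18:20]
pos 21 'c': at 19  ** P3@[17:21],P6@[19:21]
pos 22 'b': at 13 (via fail)
pos 23 'a': at 14  ** P2@[20:23]
pos 24 'c': at 16 (via fail)
pos 25 'c': at 17
pos 26 'c': at 18  ** P6@[24:26]
pos 27 'c': at 19  ** P3@[23:27],P6@[25:27]
pos 28 'c': at 26 (via fail)  ** P6@[26:28]
pos 29 'b': at 13 (via fail)
pos 30 'a': at 14  ** P2@[27:30]
pos 31 'b': at 7 (via fail)
pos 32 'b': at 8
pos 33 'a': at 23
pos 34 'c': at 24
pos 35 'c': at 25  ** P5@[31:35]
pos 36 'c': at 18 (via fail)  ** P6@[34:36]
pos 37 'c': at 19  ** P3@[33:37],P6@[35:37]
pos 38 'c': at 26 (via fail)  ** P6@[36:38]
pos 39 'c': at 26 (via fail)  ** P6@[37:39]
pos 40 'c': at 26 (via fail)  ** P6@[38:40]
pos 41 'a': at 20 (via fail)
pos 42 'b': at 21
pos 43 'c': at 22  ** P4@[39:43]
pos 44 'b': at 7 (via fail)
pos 45 'c': at 1 (via fail)
pos 46 'c': at 12
pos 47 'a': at 20
pos 48 'b': at 21
pos 49 'c': at 22  ** P4@[45:49]
pos 50 'b': at 7 (via fail)
pos 51 'c': at 1 (via fail)
pos 52 'c': at 12
pos 53 'b': at 13
pos 54 'a': at 14  ** P2@[51:54]
pos 55 'c': at 16 (via fail)

Result: [[5,0],[5,2],[11,1],[16,6],[20,6],[21,3],[21,6],[23,2],[26,6],[27,3],[27,6],[28,6],[30,2],[35,5],[36,6],[37,3],[37,6],[38,6],[39,6],[40,6],[43,4],[49,4],[54,2]]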